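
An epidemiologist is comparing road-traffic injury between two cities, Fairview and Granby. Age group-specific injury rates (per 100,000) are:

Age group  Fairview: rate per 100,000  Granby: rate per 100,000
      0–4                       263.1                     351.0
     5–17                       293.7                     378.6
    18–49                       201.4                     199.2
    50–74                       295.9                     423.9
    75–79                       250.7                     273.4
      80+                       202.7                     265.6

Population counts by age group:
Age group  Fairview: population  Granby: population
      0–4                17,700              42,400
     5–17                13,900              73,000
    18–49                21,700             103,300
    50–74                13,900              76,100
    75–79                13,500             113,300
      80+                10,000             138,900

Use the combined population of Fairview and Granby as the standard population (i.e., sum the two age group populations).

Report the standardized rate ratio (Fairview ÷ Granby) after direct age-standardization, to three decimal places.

0.811

Combined standard total = 637,700; weights = 0.0942, 0.1363, 0.1960, 0.1411, 0.1988, 0.2335.
Fairview: 0.0942×263.1 + 0.1363×293.7 + 0.1960×201.4 + 0.1411×295.9 + 0.1988×250.7 + 0.2335×202.7 = 243.2361 per 100,000.
Granby: 0.0942×351.0 + 0.1363×378.6 + 0.1960×199.2 + 0.1411×423.9 + 0.1988×273.4 + 0.2335×265.6 = 299.9238 per 100,000.
Ratio = 243.2361 ÷ 299.9238 = 0.81099.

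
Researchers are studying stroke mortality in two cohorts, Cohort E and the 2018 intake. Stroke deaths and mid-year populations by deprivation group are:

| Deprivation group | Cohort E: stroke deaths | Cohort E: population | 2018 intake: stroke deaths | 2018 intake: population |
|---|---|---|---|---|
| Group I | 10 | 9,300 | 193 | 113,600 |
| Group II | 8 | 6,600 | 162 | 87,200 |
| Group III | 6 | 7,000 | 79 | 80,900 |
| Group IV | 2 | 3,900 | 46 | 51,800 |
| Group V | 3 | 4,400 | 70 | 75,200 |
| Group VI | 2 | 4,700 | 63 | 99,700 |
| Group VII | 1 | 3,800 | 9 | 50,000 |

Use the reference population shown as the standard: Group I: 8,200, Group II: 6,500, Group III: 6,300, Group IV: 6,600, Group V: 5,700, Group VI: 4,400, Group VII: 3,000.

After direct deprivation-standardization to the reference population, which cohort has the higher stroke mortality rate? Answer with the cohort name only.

Deprivation-specific rates per 100,000 for Cohort E: 107.53, 121.21, 85.71, 51.28, 68.18, 42.55, 26.32.
For the 2018 intake: 169.89, 185.78, 97.65, 88.80, 93.09, 63.19, 18.00.
Standard total = 40,700; weights = 0.2015, 0.1597, 0.1548, 0.1622, 0.1400, 0.1081, 0.0737.
Cohort E: 0.2015×107.53 + 0.1597×121.21 + 0.1548×85.71 + 0.1622×51.28 + 0.1400×68.18 + 0.1081×42.55 + 0.0737×26.32 = 78.6948 per 100,000.
The 2018 intake: 0.2015×169.89 + 0.1597×185.78 + 0.1548×97.65 + 0.1622×88.80 + 0.1400×93.09 + 0.1081×63.19 + 0.0737×18.00 = 114.6100 per 100,000.

2018 intake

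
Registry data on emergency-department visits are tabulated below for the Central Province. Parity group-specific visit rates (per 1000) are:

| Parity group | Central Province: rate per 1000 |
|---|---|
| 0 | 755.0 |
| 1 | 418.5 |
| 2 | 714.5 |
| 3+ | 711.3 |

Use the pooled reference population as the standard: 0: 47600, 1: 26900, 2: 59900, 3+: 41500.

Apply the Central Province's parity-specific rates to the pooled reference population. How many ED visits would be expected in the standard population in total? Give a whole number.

Expected ED visits = Σ (standard pop × parity-specific rate ÷ 1000)
= 47600×755.0/1000 + 26900×418.5/1000 + 59900×714.5/1000 + 41500×711.3/1000
= 35938.00 + 11257.65 + 42798.55 + 29518.95 = 119513.15.

119513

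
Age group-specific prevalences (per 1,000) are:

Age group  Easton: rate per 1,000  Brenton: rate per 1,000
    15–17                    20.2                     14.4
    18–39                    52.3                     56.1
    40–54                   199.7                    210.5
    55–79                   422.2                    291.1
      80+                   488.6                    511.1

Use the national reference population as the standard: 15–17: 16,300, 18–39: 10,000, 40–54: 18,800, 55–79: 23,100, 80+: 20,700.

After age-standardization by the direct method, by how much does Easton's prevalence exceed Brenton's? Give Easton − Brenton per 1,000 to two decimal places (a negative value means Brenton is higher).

27.18

Standard total = 88,900; weights = 0.1834, 0.1125, 0.2115, 0.2598, 0.2328.
Easton: 0.1834×20.2 + 0.1125×52.3 + 0.2115×199.7 + 0.2598×422.2 + 0.2328×488.6 = 275.2920 per 1,000.
Brenton: 0.1834×14.4 + 0.1125×56.1 + 0.2115×210.5 + 0.2598×291.1 + 0.2328×511.1 = 248.1136 per 1,000.
Difference = 275.2920 − 248.1136 = 27.1784.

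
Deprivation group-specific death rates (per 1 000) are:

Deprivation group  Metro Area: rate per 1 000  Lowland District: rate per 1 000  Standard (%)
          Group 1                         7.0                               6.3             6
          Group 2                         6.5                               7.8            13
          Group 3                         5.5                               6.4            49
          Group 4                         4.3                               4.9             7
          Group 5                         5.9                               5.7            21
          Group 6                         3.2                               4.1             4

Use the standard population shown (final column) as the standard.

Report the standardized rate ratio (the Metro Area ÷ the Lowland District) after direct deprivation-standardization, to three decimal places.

Standard weights: 0.06, 0.13, 0.49, 0.07, 0.21, 0.04.
The Metro Area: 0.0600×7.0 + 0.1300×6.5 + 0.4900×5.5 + 0.0700×4.3 + 0.2100×5.9 + 0.0400×3.2 = 5.6280 per 1 000.
The Lowland District: 0.0600×6.3 + 0.1300×7.8 + 0.4900×6.4 + 0.0700×4.9 + 0.2100×5.7 + 0.0400×4.1 = 6.2320 per 1 000.
Ratio = 5.6280 ÷ 6.2320 = 0.90308.

0.903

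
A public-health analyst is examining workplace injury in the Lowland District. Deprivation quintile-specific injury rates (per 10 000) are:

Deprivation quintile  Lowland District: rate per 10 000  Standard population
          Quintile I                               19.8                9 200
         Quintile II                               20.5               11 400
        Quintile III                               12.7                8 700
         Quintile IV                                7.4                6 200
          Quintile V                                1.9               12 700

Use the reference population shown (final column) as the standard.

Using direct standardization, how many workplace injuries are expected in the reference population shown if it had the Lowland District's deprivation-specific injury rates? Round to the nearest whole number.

60

Expected workplace injuries = Σ (standard pop × deprivation-specific rate ÷ 10 000)
= 9 200×19.8/10 000 + 11 400×20.5/10 000 + 8 700×12.7/10 000 + 6 200×7.4/10 000 + 12 700×1.9/10 000
= 18.22 + 23.37 + 11.05 + 4.59 + 2.41 = 59.64.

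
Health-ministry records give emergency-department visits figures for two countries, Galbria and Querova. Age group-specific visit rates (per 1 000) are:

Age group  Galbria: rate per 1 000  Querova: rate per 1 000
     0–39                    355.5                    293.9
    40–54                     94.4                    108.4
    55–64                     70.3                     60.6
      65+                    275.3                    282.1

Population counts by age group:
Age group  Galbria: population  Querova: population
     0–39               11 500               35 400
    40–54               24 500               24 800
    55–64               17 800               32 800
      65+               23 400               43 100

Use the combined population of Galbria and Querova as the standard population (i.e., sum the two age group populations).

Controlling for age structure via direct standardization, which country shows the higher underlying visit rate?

Galbria

Combined standard total = 213 300; weights = 0.2199, 0.2311, 0.2372, 0.3118.
Galbria: 0.2199×355.5 + 0.2311×94.4 + 0.2372×70.3 + 0.3118×275.3 = 202.4918 per 1 000.
Querova: 0.2199×293.9 + 0.2311×108.4 + 0.2372×60.6 + 0.3118×282.1 = 192.0021 per 1 000.
The crude rates (182.57 vs 200.14) would put Querova higher, but that reflects its age composition; once standardized to a common age structure, Galbria has the higher underlying rate.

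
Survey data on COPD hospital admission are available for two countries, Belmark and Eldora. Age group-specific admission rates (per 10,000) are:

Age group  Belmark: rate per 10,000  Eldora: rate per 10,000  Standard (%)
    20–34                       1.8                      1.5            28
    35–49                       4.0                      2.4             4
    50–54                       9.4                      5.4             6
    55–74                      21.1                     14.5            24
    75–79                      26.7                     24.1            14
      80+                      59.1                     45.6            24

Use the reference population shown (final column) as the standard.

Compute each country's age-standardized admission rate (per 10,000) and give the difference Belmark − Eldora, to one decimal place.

Standard weights: 0.28, 0.04, 0.06, 0.24, 0.14, 0.24.
Belmark: 0.2800×1.8 + 0.0400×4.0 + 0.0600×9.4 + 0.2400×21.1 + 0.1400×26.7 + 0.2400×59.1 = 24.2140 per 10,000.
Eldora: 0.2800×1.5 + 0.0400×2.4 + 0.0600×5.4 + 0.2400×14.5 + 0.1400×24.1 + 0.2400×45.6 = 18.6380 per 10,000.
Difference = 24.2140 − 18.6380 = 5.5760.

5.6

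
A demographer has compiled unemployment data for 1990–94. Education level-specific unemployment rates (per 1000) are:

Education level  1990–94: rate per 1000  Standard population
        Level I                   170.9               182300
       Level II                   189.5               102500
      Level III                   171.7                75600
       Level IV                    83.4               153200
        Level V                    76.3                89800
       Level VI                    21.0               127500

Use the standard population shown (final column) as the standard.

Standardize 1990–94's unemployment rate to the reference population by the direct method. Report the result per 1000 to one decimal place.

Standard total = 730900; weights = 0.2494, 0.1402, 0.1034, 0.2096, 0.1229, 0.1744.
Standardized rate: 0.2494×170.9 + 0.1402×189.5 + 0.1034×171.7 + 0.2096×83.4 + 0.1229×76.3 + 0.1744×21.0 = 117.4791 per 1000.

117.5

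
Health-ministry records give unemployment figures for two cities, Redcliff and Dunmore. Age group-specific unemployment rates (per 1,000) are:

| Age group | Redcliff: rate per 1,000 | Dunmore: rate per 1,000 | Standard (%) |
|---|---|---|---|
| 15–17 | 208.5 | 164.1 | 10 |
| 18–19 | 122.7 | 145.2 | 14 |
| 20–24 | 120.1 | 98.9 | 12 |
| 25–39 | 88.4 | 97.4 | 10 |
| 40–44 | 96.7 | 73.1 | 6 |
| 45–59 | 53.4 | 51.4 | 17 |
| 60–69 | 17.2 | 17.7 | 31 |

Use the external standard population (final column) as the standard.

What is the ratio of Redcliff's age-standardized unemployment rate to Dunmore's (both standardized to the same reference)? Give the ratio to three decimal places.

Standard weights: 0.10, 0.14, 0.12, 0.10, 0.06, 0.17, 0.31.
Redcliff: 0.1000×208.5 + 0.1400×122.7 + 0.1200×120.1 + 0.1000×88.4 + 0.0600×96.7 + 0.1700×53.4 + 0.3100×17.2 = 81.4920 per 1,000.
Dunmore: 0.1000×164.1 + 0.1400×145.2 + 0.1200×98.9 + 0.1000×97.4 + 0.0600×73.1 + 0.1700×51.4 + 0.3100×17.7 = 76.9570 per 1,000.
Ratio = 81.4920 ÷ 76.9570 = 1.05893.

1.059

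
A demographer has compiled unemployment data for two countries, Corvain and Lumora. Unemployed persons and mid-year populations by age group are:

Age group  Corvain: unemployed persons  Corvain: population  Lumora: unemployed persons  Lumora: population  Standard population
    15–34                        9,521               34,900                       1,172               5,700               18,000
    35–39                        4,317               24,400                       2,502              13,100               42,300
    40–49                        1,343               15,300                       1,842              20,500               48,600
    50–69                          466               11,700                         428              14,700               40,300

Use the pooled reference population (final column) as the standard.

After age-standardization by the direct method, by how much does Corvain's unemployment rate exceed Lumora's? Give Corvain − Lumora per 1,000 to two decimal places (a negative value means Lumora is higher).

Age-specific rates per 1,000 for Corvain: 272.808, 176.926, 87.778, 39.829.
For Lumora: 205.614, 190.992, 89.854, 29.116.
Standard total = 149,200; weights = 0.1206, 0.2835, 0.3257, 0.2701.
Corvain: 0.1206×272.808 + 0.2835×176.926 + 0.3257×87.778 + 0.2701×39.829 = 122.4238 per 1,000.
Lumora: 0.1206×205.614 + 0.2835×190.992 + 0.3257×89.854 + 0.2701×29.116 = 116.0877 per 1,000.
Difference = 122.4238 − 116.0877 = 6.3362.

6.34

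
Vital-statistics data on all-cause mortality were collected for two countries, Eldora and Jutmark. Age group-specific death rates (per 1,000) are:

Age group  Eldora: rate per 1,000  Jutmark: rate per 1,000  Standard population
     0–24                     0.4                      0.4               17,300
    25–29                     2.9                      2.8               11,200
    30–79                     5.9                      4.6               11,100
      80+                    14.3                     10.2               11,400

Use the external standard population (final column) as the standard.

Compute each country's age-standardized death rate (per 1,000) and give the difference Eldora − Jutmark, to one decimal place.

1.2

Standard total = 51,000; weights = 0.3392, 0.2196, 0.2176, 0.2235.
Eldora: 0.3392×0.4 + 0.2196×2.9 + 0.2176×5.9 + 0.2235×14.3 = 5.2531 per 1,000.
Jutmark: 0.3392×0.4 + 0.2196×2.8 + 0.2176×4.6 + 0.2235×10.2 = 4.0318 per 1,000.
Difference = 5.2531 − 4.0318 = 1.2214.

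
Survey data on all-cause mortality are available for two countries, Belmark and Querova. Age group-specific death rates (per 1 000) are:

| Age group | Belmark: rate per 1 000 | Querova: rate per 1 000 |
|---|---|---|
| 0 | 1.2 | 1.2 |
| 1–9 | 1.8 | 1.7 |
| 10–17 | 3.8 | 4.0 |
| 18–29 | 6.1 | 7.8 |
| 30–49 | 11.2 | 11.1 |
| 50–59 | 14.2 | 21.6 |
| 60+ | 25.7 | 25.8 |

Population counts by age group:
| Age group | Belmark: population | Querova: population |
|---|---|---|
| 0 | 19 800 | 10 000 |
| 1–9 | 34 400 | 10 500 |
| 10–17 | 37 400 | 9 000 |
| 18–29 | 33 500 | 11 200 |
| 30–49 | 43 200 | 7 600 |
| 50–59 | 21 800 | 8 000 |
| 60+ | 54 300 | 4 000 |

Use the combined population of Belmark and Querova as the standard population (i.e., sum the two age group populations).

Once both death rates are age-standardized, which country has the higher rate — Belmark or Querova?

Combined standard total = 304 700; weights = 0.0978, 0.1474, 0.1523, 0.1467, 0.1667, 0.0978, 0.1913.
Belmark: 0.0978×1.2 + 0.1474×1.8 + 0.1523×3.8 + 0.1467×6.1 + 0.1667×11.2 + 0.0978×14.2 + 0.1913×25.7 = 10.0295 per 1 000.
Querova: 0.0978×1.2 + 0.1474×1.7 + 0.1523×4.0 + 0.1467×7.8 + 0.1667×11.1 + 0.0978×21.6 + 0.1913×25.8 = 11.0208 per 1 000.
The crude rates (10.72 vs 8.52) would put Belmark higher, but that reflects its age composition; once standardized to a common age structure, Querova has the higher underlying rate.

Querova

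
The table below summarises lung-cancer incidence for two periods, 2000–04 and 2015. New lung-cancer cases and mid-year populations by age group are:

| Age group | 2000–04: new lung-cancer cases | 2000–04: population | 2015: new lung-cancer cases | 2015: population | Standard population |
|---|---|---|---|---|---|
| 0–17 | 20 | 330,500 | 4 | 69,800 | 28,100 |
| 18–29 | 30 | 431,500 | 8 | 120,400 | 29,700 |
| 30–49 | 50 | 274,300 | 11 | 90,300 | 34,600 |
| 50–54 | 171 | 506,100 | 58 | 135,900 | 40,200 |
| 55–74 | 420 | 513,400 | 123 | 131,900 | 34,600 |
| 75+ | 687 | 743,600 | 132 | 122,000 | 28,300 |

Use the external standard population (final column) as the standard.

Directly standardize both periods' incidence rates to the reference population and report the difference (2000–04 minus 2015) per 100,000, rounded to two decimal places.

Age-specific rates per 100,000 for 2000–04: 6.05, 6.95, 18.23, 33.79, 81.81, 92.39.
For 2015: 5.73, 6.64, 12.18, 42.68, 93.25, 108.20.
Standard total = 195,500; weights = 0.1437, 0.1519, 0.1770, 0.2056, 0.1770, 0.1448.
2000–04: 0.1437×6.05 + 0.1519×6.95 + 0.1770×18.23 + 0.2056×33.79 + 0.1770×81.81 + 0.1448×92.39 = 39.9521 per 100,000.
2015: 0.1437×5.73 + 0.1519×6.64 + 0.1770×12.18 + 0.2056×42.68 + 0.1770×93.25 + 0.1448×108.20 = 44.9311 per 100,000.
Difference = 39.9521 − 44.9311 = -4.9790.

-4.98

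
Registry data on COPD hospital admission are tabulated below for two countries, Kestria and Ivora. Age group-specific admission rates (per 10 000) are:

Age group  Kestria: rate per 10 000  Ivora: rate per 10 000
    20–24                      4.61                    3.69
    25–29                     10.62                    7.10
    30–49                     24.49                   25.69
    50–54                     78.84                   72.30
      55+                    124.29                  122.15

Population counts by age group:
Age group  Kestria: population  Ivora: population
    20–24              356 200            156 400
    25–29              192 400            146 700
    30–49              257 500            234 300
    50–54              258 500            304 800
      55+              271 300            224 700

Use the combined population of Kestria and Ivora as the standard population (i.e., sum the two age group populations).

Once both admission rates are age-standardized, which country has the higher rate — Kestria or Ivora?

Kestria

Combined standard total = 2 402 800; weights = 0.2133, 0.1411, 0.2047, 0.2344, 0.2064.
Kestria: 0.2133×4.61 + 0.1411×10.62 + 0.2047×24.49 + 0.2344×78.84 + 0.2064×124.29 = 51.6343 per 10 000.
Ivora: 0.2133×3.69 + 0.1411×7.10 + 0.2047×25.69 + 0.2344×72.30 + 0.2064×122.15 = 49.2119 per 10 000.
The crude rates (47.98 vs 53.54) would put Ivora higher, but that reflects its age composition; once standardized to a common age structure, Kestria has the higher underlying rate.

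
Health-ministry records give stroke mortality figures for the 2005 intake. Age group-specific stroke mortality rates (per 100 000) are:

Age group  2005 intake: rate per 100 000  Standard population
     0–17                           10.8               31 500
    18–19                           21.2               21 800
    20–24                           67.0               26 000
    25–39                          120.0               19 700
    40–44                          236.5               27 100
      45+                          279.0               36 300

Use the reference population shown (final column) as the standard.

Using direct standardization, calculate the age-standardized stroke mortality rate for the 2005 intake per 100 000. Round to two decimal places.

132.05

Standard total = 162 400; weights = 0.1940, 0.1342, 0.1601, 0.1213, 0.1669, 0.2235.
Standardized rate: 0.1940×10.8 + 0.1342×21.2 + 0.1601×67.0 + 0.1213×120.0 + 0.1669×236.5 + 0.2235×279.0 = 132.0518 per 100 000.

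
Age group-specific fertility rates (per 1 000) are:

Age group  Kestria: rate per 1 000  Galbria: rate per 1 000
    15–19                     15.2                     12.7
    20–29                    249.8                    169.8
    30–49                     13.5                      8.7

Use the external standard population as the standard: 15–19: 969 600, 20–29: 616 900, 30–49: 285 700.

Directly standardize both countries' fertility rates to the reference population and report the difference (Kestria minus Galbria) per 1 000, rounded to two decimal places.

Standard total = 1 872 200; weights = 0.5179, 0.3295, 0.1526.
Kestria: 0.5179×15.2 + 0.3295×249.8 + 0.1526×13.5 = 92.2425 per 1 000.
Galbria: 0.5179×12.7 + 0.3295×169.8 + 0.1526×8.7 = 63.8549 per 1 000.
Difference = 92.2425 − 63.8549 = 28.3877.

28.39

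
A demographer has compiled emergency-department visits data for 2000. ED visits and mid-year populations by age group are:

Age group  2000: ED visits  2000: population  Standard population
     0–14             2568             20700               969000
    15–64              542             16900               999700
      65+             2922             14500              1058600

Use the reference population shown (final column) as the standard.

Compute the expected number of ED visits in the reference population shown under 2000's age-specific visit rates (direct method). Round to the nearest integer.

365600

Age-specific rates per 1000 for 2000: 124.058, 32.071, 201.517.
Expected ED visits = Σ (standard pop × age-specific rate ÷ 1000)
= 969000×124.058/1000 + 999700×32.071/1000 + 1058600×201.517/1000
= 120212.17 + 32061.38 + 213326.15 = 365599.71.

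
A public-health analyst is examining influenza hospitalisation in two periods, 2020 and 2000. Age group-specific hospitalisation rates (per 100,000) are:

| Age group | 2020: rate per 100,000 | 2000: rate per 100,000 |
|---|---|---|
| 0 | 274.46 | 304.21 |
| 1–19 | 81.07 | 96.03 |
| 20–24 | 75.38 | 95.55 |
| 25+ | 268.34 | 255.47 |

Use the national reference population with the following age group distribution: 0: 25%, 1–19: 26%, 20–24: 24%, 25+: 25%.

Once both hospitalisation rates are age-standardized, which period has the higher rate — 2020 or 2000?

Standard weights: 0.25, 0.26, 0.24, 0.25.
2020: 0.2500×274.46 + 0.2600×81.07 + 0.2400×75.38 + 0.2500×268.34 = 174.8694 per 100,000.
2000: 0.2500×304.21 + 0.2600×96.03 + 0.2400×95.55 + 0.2500×255.47 = 187.8198 per 100,000.

2000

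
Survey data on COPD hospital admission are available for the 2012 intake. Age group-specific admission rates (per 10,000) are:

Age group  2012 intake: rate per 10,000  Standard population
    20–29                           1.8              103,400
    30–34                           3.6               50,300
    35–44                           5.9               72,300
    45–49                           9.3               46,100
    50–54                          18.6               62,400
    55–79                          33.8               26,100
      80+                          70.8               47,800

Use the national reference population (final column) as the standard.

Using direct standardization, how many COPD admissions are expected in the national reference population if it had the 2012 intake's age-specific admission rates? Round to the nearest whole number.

665

Expected COPD admissions = Σ (standard pop × age-specific rate ÷ 10,000)
= 103,400×1.8/10,000 + 50,300×3.6/10,000 + 72,300×5.9/10,000 + 46,100×9.3/10,000 + 62,400×18.6/10,000 + 26,100×33.8/10,000 + 47,800×70.8/10,000
= 18.61 + 18.11 + 42.66 + 42.87 + 116.06 + 88.22 + 338.42 = 664.96.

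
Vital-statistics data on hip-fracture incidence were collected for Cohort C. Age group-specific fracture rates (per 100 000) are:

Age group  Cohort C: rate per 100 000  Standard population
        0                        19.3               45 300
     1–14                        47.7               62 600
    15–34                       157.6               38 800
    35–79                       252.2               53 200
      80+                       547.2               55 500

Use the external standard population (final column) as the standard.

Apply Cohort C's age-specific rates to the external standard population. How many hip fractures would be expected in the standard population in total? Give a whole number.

Expected hip fractures = Σ (standard pop × age-specific rate ÷ 100 000)
= 45 300×19.3/100 000 + 62 600×47.7/100 000 + 38 800×157.6/100 000 + 53 200×252.2/100 000 + 55 500×547.2/100 000
= 8.74 + 29.86 + 61.15 + 134.17 + 303.70 = 537.62.

538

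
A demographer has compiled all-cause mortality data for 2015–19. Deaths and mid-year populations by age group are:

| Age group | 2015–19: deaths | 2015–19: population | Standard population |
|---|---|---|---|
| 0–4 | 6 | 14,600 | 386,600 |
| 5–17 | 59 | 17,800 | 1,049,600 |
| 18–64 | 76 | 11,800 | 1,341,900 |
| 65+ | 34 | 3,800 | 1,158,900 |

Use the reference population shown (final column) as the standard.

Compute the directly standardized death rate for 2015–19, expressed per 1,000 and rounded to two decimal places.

Age-specific rates per 1,000 for 2015–19: 0.411, 3.315, 6.441, 8.947.
Standard total = 3,937,000; weights = 0.0982, 0.2666, 0.3408, 0.2944.
Standardized rate: 0.0982×0.411 + 0.2666×3.315 + 0.3408×6.441 + 0.2944×8.947 = 5.7530 per 1,000.

5.75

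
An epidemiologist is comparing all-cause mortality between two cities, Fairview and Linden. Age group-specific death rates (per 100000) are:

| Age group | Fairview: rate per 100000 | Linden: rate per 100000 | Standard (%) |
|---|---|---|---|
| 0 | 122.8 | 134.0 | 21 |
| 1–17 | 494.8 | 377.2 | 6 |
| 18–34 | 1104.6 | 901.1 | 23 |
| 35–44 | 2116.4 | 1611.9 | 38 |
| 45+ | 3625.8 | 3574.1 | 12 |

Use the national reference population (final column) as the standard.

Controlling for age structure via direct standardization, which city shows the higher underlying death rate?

Standard weights: 0.21, 0.06, 0.23, 0.38, 0.12.
Fairview: 0.2100×122.8 + 0.0600×494.8 + 0.2300×1104.6 + 0.3800×2116.4 + 0.1200×3625.8 = 1548.8620 per 100000.
Linden: 0.2100×134.0 + 0.0600×377.2 + 0.2300×901.1 + 0.3800×1611.9 + 0.1200×3574.1 = 1299.4390 per 100000.

Fairview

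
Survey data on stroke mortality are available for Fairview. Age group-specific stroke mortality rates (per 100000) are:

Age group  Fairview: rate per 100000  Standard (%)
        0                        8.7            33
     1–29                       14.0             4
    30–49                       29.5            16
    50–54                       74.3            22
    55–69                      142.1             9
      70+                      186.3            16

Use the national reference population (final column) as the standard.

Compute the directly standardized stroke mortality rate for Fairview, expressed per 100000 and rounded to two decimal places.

67.09

Standard weights: 0.33, 0.04, 0.16, 0.22, 0.09, 0.16.
Standardized rate: 0.3300×8.7 + 0.0400×14.0 + 0.1600×29.5 + 0.2200×74.3 + 0.0900×142.1 + 0.1600×186.3 = 67.0940 per 100000.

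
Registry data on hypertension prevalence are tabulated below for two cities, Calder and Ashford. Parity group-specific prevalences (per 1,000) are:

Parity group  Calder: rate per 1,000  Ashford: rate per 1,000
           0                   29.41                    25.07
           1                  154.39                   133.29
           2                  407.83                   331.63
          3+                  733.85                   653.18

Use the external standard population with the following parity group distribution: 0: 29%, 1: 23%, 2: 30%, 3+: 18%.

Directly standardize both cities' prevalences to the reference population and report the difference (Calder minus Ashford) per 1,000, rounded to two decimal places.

43.49

Standard weights: 0.29, 0.23, 0.30, 0.18.
Calder: 0.2900×29.41 + 0.2300×154.39 + 0.3000×407.83 + 0.1800×733.85 = 298.4806 per 1,000.
Ashford: 0.2900×25.07 + 0.2300×133.29 + 0.3000×331.63 + 0.1800×653.18 = 254.9884 per 1,000.
Difference = 298.4806 − 254.9884 = 43.4922.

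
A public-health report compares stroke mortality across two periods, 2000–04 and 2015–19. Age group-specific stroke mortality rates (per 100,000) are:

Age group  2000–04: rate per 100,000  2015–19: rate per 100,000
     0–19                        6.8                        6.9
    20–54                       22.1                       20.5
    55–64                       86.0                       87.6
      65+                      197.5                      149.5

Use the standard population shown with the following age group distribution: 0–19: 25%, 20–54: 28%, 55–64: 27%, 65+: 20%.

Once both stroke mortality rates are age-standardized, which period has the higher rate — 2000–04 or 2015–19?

2000–04

Standard weights: 0.25, 0.28, 0.27, 0.20.
2000–04: 0.2500×6.8 + 0.2800×22.1 + 0.2700×86.0 + 0.2000×197.5 = 70.6080 per 100,000.
2015–19: 0.2500×6.9 + 0.2800×20.5 + 0.2700×87.6 + 0.2000×149.5 = 61.0170 per 100,000.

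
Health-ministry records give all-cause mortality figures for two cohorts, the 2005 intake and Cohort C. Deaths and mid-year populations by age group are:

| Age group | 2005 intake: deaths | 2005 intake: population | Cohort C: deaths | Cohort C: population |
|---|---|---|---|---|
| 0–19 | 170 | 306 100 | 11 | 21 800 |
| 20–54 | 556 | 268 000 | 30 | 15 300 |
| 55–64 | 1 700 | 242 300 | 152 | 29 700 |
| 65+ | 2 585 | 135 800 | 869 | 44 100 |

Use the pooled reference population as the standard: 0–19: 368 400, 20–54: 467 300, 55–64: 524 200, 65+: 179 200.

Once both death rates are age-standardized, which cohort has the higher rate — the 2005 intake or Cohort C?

Age-specific rates per 1 000 for the 2005 intake: 0.555, 2.075, 7.016, 19.035.
For Cohort C: 0.505, 1.961, 5.118, 19.705.
Standard total = 1 539 100; weights = 0.2394, 0.3036, 0.3406, 0.1164.
The 2005 intake: 0.2394×0.555 + 0.3036×2.075 + 0.3406×7.016 + 0.1164×19.035 = 5.3688 per 1 000.
Cohort C: 0.2394×0.505 + 0.3036×1.961 + 0.3406×5.118 + 0.1164×19.705 = 4.7535 per 1 000.
The crude rates (5.26 vs 9.58) would put Cohort C higher, but that reflects its age composition; once standardized to a common age structure, the 2005 intake has the higher underlying rate.

2005 intake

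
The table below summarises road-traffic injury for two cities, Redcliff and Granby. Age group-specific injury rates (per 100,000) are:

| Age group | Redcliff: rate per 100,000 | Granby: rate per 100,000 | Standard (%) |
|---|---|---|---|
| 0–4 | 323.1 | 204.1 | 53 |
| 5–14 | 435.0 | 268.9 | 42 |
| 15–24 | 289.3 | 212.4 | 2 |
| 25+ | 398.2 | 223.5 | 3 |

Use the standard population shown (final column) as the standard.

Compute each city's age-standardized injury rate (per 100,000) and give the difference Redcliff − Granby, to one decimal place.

Standard weights: 0.53, 0.42, 0.02, 0.03.
Redcliff: 0.5300×323.1 + 0.4200×435.0 + 0.0200×289.3 + 0.0300×398.2 = 371.6750 per 100,000.
Granby: 0.5300×204.1 + 0.4200×268.9 + 0.0200×212.4 + 0.0300×223.5 = 232.0640 per 100,000.
Difference = 371.6750 − 232.0640 = 139.6110.

139.6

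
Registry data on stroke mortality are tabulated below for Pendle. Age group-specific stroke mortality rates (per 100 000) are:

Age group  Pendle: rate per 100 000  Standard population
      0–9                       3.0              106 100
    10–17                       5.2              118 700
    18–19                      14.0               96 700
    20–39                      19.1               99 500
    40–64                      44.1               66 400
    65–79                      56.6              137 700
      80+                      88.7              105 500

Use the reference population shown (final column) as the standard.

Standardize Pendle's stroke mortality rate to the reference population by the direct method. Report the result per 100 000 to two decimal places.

33.22

Standard total = 730 600; weights = 0.1452, 0.1625, 0.1324, 0.1362, 0.0909, 0.1885, 0.1444.
Standardized rate: 0.1452×3.0 + 0.1625×5.2 + 0.1324×14.0 + 0.1362×19.1 + 0.0909×44.1 + 0.1885×56.6 + 0.1444×88.7 = 33.2189 per 100 000.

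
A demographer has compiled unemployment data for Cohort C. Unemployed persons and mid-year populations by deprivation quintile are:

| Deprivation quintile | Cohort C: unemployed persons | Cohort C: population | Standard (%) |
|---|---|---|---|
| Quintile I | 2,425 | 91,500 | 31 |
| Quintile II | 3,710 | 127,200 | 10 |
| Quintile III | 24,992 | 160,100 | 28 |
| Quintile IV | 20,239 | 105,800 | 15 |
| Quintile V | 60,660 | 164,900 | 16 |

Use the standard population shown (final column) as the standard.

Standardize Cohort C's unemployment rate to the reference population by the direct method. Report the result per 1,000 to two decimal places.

142.39

Deprivation-specific rates per 1,000 for Cohort C: 26.503, 29.167, 156.102, 191.295, 367.859.
Standard weights: 0.31, 0.10, 0.28, 0.15, 0.16.
Standardized rate: 0.3100×26.503 + 0.1000×29.167 + 0.2800×156.102 + 0.1500×191.295 + 0.1600×367.859 = 142.3929 per 1,000.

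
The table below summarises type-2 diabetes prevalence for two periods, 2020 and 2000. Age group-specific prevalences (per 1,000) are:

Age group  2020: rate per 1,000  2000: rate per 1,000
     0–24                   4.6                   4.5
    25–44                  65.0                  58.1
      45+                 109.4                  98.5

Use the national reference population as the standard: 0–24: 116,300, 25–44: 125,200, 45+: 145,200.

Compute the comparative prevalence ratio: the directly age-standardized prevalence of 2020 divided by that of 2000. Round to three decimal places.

Standard total = 386,700; weights = 0.3007, 0.3238, 0.3755.
2020: 0.3007×4.6 + 0.3238×65.0 + 0.3755×109.4 = 63.5062 per 1,000.
2000: 0.3007×4.5 + 0.3238×58.1 + 0.3755×98.5 = 57.1494 per 1,000.
Ratio = 63.5062 ÷ 57.1494 = 1.11123.

1.111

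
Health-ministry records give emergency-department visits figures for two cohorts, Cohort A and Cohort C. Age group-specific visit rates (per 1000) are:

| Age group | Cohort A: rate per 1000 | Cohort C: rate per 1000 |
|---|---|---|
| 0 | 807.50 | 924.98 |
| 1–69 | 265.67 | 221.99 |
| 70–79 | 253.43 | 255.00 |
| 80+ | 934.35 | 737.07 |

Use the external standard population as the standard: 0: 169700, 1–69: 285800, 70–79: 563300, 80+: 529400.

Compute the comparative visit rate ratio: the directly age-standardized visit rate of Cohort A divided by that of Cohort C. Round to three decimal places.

1.127

Standard total = 1548200; weights = 0.1096, 0.1846, 0.3638, 0.3419.
Cohort A: 0.1096×807.50 + 0.1846×265.67 + 0.3638×253.43 + 0.3419×934.35 = 549.2593 per 1000.
Cohort C: 0.1096×924.98 + 0.1846×221.99 + 0.3638×255.00 + 0.3419×737.07 = 487.1853 per 1000.
Ratio = 549.2593 ÷ 487.1853 = 1.12741.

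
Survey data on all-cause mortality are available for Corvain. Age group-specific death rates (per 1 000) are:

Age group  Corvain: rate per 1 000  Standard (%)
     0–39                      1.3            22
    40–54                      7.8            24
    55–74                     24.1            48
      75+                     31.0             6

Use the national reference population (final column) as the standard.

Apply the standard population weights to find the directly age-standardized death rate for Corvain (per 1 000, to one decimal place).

15.6

Standard weights: 0.22, 0.24, 0.48, 0.06.
Standardized rate: 0.2200×1.3 + 0.2400×7.8 + 0.4800×24.1 + 0.0600×31.0 = 15.5860 per 1 000.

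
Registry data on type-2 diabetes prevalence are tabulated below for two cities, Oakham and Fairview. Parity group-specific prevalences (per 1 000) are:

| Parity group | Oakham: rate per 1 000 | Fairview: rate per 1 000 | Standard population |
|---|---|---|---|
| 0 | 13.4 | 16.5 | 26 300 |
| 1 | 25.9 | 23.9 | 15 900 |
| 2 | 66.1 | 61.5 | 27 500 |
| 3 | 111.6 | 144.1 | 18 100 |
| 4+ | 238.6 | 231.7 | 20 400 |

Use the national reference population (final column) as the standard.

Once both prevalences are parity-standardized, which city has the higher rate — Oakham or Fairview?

Standard total = 108 200; weights = 0.2431, 0.1470, 0.2542, 0.1673, 0.1885.
Oakham: 0.2431×13.4 + 0.1470×25.9 + 0.2542×66.1 + 0.1673×111.6 + 0.1885×238.6 = 87.5174 per 1 000.
Fairview: 0.2431×16.5 + 0.1470×23.9 + 0.2542×61.5 + 0.1673×144.1 + 0.1885×231.7 = 90.9436 per 1 000.

Fairview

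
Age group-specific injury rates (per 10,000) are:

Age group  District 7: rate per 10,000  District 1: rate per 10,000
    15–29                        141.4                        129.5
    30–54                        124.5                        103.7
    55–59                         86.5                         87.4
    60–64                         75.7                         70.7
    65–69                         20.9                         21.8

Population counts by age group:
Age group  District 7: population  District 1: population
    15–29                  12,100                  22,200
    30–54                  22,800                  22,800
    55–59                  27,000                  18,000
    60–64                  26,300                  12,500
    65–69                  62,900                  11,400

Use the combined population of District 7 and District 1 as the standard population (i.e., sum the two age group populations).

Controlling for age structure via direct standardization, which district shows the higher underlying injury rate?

District 7

Combined standard total = 238,000; weights = 0.1441, 0.1916, 0.1891, 0.1630, 0.3122.
District 7: 0.1441×141.4 + 0.1916×124.5 + 0.1891×86.5 + 0.1630×75.7 + 0.3122×20.9 = 79.4527 per 10,000.
District 1: 0.1441×129.5 + 0.1916×103.7 + 0.1891×87.4 + 0.1630×70.7 + 0.3122×21.8 = 73.3885 per 10,000.
The crude rates (67.44 vs 91.42) would put District 1 higher, but that reflects its age composition; once standardized to a common age structure, District 7 has the higher underlying rate.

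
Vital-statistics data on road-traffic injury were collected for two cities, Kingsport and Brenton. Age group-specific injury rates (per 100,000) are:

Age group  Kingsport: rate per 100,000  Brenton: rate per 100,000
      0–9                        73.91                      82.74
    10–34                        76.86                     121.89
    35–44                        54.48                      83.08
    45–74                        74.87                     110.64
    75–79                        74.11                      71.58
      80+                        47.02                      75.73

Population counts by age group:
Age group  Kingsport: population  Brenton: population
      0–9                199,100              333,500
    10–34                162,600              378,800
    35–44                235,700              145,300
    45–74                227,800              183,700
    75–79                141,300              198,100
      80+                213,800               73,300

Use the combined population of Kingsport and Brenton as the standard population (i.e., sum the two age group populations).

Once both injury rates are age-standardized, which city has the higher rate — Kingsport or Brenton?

Combined standard total = 2,493,000; weights = 0.2136, 0.2172, 0.1528, 0.1651, 0.1361, 0.1152.
Kingsport: 0.2136×73.91 + 0.2172×76.86 + 0.1528×54.48 + 0.1651×74.87 + 0.1361×74.11 + 0.1152×47.02 = 68.6702 per 100,000.
Brenton: 0.2136×82.74 + 0.2172×121.89 + 0.1528×83.08 + 0.1651×110.64 + 0.1361×71.58 + 0.1152×75.73 = 93.5727 per 100,000.

Brenton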